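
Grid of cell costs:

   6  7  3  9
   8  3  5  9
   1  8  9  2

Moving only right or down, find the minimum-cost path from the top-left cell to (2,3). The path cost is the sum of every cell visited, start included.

Take [0,0] → [0,1] → [0,2] → [1,2] → [1,3] → [2,3] for a total of 6 + 7 + 3 + 5 + 9 + 2 = 32.
For comparison, the top-then-right route costs 36.

32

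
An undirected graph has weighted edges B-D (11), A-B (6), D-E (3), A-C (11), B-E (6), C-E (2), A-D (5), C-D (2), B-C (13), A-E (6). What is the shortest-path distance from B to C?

8

Checking several routes:
B-A-D-C: 6 + 5 + 2 = 13
B-E-D-C: 6 + 3 + 2 = 11
B-E-C: 6 + 2 = 8
Best route has total 8.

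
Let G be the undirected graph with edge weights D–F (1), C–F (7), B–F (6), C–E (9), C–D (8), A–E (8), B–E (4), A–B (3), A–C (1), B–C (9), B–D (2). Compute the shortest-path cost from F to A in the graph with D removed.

Checking several routes:
F-C-A: 7 + 1 = 8
F-B-C-A: 6 + 9 + 1 = 16
F-B-A: 6 + 3 = 9
Best route has total 8.

8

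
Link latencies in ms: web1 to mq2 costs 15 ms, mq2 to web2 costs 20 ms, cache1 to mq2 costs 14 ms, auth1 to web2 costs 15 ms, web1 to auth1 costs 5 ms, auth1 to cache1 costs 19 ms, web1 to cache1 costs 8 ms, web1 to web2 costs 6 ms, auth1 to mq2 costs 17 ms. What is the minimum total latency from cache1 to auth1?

Comparing a few candidate routes:
cache1 → web1 → web2 → auth1: 8 + 6 + 15 = 29
cache1 → web1 → mq2 → auth1: 8 + 15 + 17 = 40
cache1 → auth1: 19
cache1 → mq2 → web1 → auth1: 14 + 15 + 5 = 34
cache1 → web1 → auth1: 8 + 5 = 13
cache1 → mq2 → auth1: 14 + 17 = 31
Best route has total 13 ms.

13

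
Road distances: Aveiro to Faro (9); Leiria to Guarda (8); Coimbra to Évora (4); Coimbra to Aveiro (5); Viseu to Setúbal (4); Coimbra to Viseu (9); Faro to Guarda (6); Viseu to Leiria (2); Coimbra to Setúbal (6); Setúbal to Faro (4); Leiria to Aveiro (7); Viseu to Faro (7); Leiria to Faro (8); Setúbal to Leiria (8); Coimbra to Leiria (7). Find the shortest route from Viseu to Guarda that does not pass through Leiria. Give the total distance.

13

A few of the Viseu→Guarda routes:
Viseu→Faro→Guarda: 7 + 6 = 13
Viseu→Coimbra→Aveiro→Faro→Guarda: 9 + 5 + 9 + 6 = 29
Viseu→Setúbal→Faro→Guarda: 4 + 4 + 6 = 14
Viseu→Coimbra→Setúbal→Faro→Guarda: 9 + 6 + 4 + 6 = 25
Shortest: 13.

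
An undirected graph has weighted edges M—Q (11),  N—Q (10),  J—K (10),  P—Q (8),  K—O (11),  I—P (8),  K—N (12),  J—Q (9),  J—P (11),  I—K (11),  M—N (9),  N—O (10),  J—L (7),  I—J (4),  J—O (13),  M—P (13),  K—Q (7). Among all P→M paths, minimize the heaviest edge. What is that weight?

Some routes from P to M:
P-Q-N-M: max(8, 10, 9) = 10
P-I-K-J-Q-M: max(8, 11, 10, 9, 11) = 11
P-I-K-J-Q-N-M: max(8, 11, 10, 9, 10, 9) = 11
P-I-J-K-Q-N-M: max(8, 4, 10, 7, 10, 9) = 10
P-I-J-Q-N-M: max(8, 4, 9, 10, 9) = 10
Best route has worst link 10.

10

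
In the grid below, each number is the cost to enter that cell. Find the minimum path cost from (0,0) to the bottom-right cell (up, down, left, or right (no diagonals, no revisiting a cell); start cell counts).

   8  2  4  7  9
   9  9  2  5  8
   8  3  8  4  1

One optimal route is (0,0) -> (0,1) -> (0,2) -> (1,2) -> (1,3) -> (2,3) -> (2,4).
Its cost is 8 + 2 + 4 + 2 + 5 + 4 + 1 = 26.

26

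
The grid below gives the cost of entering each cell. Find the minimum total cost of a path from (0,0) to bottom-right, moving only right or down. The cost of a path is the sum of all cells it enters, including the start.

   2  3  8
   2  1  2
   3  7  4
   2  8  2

One optimal route is (0,0) (1,0) (1,1) (1,2) (2,2) (3,2).
Its cost is 2 + 2 + 1 + 2 + 4 + 2 = 13.
(Top row then right column would cost 21.)

13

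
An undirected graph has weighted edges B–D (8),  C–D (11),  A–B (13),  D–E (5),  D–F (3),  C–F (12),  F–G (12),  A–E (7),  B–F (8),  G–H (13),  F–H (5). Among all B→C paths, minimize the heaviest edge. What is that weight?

11

A few of the B→C routes:
B - F - D - C: max(8, 3, 11) = 11
B - D - F - C: max(8, 3, 12) = 12
B - D - C: max(8, 11) = 11
Smallest bottleneck: 11.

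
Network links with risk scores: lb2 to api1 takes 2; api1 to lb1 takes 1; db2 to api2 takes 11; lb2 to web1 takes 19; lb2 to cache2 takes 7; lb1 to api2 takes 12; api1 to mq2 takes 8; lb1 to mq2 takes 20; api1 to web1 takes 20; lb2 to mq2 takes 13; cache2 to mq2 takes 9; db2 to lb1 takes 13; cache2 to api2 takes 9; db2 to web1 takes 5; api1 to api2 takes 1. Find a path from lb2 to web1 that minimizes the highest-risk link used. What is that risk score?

11

Some routes from lb2 to web1:
lb2-cache2-mq2-api1-api2-db2-web1: max(7, 9, 8, 1, 11, 5) = 11
lb2-cache2-mq2-api1-lb1-api2-db2-web1: max(7, 9, 8, 1, 12, 11, 5) = 12
lb2-api1-api2-db2-web1: max(2, 1, 11, 5) = 11
lb2-cache2-api2-db2-web1: max(7, 9, 11, 5) = 11
lb2-api1-mq2-cache2-api2-db2-web1: max(2, 8, 9, 9, 11, 5) = 11
Best route has worst link 11.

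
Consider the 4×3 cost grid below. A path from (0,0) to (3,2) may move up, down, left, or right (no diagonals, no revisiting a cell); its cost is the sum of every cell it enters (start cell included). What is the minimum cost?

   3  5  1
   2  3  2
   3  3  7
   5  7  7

24

One optimal route is (0,0) (1,0) (1,1) (1,2) (2,2) (3,2).
Its cost is 3 + 2 + 3 + 2 + 7 + 7 = 24.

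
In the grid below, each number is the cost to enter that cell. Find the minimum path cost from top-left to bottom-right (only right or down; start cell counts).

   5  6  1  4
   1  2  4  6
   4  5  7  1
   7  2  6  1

Cheapest: r0c0→r1c0→r1c1→r1c2→r1c3→r2c3→r3c3
  5 + 1 + 2 + 4 + 6 + 1 + 1 = 20
For comparison, the top-then-right route costs 24.

20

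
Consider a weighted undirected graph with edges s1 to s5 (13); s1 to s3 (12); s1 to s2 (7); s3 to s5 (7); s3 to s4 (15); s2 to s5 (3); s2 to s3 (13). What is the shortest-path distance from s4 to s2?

Some routes from s4 to s2:
s4 - s3 - s1 - s2: 15 + 12 + 7 = 34
s4 - s3 - s5 - s2: 15 + 7 + 3 = 25
s4 - s3 - s2: 15 + 13 = 28
Shortest: 25.

25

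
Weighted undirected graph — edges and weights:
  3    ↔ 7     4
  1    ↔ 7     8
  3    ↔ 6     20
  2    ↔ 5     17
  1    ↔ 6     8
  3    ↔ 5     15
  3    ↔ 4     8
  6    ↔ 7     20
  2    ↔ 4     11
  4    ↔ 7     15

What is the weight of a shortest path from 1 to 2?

31

Some routes from 1 to 2:
1 - 6 - 7 - 4 - 2: 8 + 20 + 15 + 11 = 54
1 - 7 - 3 - 5 - 2: 8 + 4 + 15 + 17 = 44
1 - 7 - 3 - 4 - 2: 8 + 4 + 8 + 11 = 31
1 - 7 - 4 - 2: 8 + 15 + 11 = 34
1 - 6 - 7 - 3 - 4 - 2: 8 + 20 + 4 + 8 + 11 = 51
1 - 6 - 3 - 4 - 2: 8 + 20 + 8 + 11 = 47
The minimum is 31.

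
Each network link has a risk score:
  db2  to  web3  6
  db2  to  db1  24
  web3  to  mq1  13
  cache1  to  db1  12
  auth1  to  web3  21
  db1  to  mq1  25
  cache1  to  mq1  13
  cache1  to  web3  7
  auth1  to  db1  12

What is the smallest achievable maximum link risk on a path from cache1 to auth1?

Comparing a few candidate routes:
cache1 -> mq1 -> web3 -> auth1: max(13, 13, 21) = 21
cache1 -> db1 -> auth1: max(12, 12) = 12
cache1 -> web3 -> auth1: max(7, 21) = 21
The minimum achievable maximum is 12.

12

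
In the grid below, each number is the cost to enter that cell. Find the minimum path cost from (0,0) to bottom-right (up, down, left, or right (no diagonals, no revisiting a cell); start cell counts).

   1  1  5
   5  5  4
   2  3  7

17

Take (0,0) → (0,1) → (1,1) → (2,1) → (2,2) for a total of 1 + 1 + 5 + 3 + 7 = 17.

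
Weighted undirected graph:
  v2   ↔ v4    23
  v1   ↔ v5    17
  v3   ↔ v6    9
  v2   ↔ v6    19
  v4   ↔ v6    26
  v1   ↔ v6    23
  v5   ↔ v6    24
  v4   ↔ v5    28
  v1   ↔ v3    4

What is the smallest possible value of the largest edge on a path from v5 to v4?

23

Comparing a few candidate routes:
v5-v6-v4: max(24, 26) = 26
v5-v1-v6-v2-v4: max(17, 23, 19, 23) = 23
v5-v1-v3-v6-v2-v4: max(17, 4, 9, 19, 23) = 23
v5-v6-v2-v4: max(24, 19, 23) = 24
v5-v1-v6-v4: max(17, 23, 26) = 26
v5-v1-v3-v6-v4: max(17, 4, 9, 26) = 26
Smallest bottleneck: 23.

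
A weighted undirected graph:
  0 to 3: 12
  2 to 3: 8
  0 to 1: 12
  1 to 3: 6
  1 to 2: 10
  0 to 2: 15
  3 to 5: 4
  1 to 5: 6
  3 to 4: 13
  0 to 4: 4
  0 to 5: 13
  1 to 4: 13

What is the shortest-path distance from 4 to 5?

17

Checking several routes:
4 - 1 - 5: 13 + 6 = 19
4 - 0 - 3 - 5: 4 + 12 + 4 = 20
4 - 0 - 5: 4 + 13 = 17
4 - 3 - 5: 13 + 4 = 17
Best route has total 17.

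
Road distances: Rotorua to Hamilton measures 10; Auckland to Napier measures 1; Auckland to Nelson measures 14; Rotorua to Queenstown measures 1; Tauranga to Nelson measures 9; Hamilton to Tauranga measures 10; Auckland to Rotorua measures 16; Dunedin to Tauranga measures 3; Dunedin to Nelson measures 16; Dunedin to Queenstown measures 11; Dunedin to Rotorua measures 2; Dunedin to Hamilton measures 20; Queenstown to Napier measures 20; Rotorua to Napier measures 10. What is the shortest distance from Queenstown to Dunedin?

3

A few of the Queenstown→Dunedin routes:
Queenstown→Rotorua→Hamilton→Dunedin: 1 + 10 + 20 = 31
Queenstown→Rotorua→Dunedin: 1 + 2 = 3
Queenstown→Dunedin: 11
Queenstown→Rotorua→Hamilton→Tauranga→Dunedin: 1 + 10 + 10 + 3 = 24
Shortest: 3.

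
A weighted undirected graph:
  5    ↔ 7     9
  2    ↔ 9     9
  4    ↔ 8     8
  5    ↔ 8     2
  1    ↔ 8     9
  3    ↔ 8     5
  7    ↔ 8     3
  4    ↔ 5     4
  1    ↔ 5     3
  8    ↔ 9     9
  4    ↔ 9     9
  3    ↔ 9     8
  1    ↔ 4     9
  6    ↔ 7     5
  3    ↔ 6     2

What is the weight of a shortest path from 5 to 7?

5

Checking several routes:
5 - 8 - 3 - 6 - 7: 2 + 5 + 2 + 5 = 14
5 - 8 - 7: 2 + 3 = 5
5 - 7: 9
Shortest: 5.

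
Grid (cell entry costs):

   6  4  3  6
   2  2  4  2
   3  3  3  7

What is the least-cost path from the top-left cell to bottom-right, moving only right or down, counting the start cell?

23

Best path: r0c0 → r1c0 → r1c1 → r1c2 → r1c3 → r2c3
Cost: 6 + 2 + 2 + 4 + 2 + 7 = 23
(Top row then right column would cost 28.)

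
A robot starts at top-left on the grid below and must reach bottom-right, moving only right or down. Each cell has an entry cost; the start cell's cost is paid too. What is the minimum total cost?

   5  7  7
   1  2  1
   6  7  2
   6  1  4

Path (0,0)→(1,0)→(1,1)→(1,2)→(2,2)→(3,2): 5 + 1 + 2 + 1 + 2 + 4 = 15.
(Top row then right column would cost 26.)

15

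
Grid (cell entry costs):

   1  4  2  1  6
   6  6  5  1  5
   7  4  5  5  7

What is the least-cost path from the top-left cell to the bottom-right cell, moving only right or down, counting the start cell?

Best path: [0,0] → [0,1] → [0,2] → [0,3] → [1,3] → [1,4] → [2,4]
Cost: 1 + 4 + 2 + 1 + 1 + 5 + 7 = 21

21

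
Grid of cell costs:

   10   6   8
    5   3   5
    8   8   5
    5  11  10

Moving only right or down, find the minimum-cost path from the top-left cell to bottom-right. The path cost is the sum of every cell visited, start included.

Take r0c0 -> r1c0 -> r1c1 -> r1c2 -> r2c2 -> r3c2 for a total of 10 + 5 + 3 + 5 + 5 + 10 = 38.

38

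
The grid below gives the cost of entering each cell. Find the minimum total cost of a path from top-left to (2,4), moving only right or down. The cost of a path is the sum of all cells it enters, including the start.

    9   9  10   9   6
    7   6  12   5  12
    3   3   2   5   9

38

Path [0,0] → [1,0] → [2,0] → [2,1] → [2,2] → [2,3] → [2,4]: 9 + 7 + 3 + 3 + 2 + 5 + 9 = 38.
(Top row then right column would cost 64.)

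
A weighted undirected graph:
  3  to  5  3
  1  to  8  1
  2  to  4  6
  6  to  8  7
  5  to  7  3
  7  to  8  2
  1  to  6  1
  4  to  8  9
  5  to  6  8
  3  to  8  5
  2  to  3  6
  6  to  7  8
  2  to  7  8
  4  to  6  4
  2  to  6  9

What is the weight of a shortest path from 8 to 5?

5

Comparing a few candidate routes:
8→1→6→7→5: 1 + 1 + 8 + 3 = 13
8→1→6→5: 1 + 1 + 8 = 10
8→7→5: 2 + 3 = 5
8→3→5: 5 + 3 = 8
8→6→5: 7 + 8 = 15
8→6→7→5: 7 + 8 + 3 = 18
Best route has total 5.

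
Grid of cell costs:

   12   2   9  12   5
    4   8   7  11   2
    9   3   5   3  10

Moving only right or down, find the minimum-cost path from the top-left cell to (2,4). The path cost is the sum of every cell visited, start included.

Cheapest: [0,0] -> [0,1] -> [1,1] -> [2,1] -> [2,2] -> [2,3] -> [2,4]
  12 + 2 + 8 + 3 + 5 + 3 + 10 = 43
For comparison, the top-then-right route costs 52.

43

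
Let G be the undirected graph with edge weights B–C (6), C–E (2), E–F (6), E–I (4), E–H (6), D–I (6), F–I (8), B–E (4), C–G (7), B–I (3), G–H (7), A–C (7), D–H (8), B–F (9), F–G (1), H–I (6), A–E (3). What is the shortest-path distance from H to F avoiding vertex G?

A few of the H→F routes:
H → I → B → E → F: 6 + 3 + 4 + 6 = 19
H → E → I → F: 6 + 4 + 8 = 18
H → I → F: 6 + 8 = 14
H → I → B → F: 6 + 3 + 9 = 18
H → E → F: 6 + 6 = 12
H → I → E → F: 6 + 4 + 6 = 16
Best route has total 12.

12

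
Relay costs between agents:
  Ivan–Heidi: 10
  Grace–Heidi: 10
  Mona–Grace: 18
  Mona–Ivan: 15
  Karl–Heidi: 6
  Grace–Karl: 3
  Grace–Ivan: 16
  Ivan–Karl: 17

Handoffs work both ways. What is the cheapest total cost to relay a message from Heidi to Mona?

25

Some routes from Heidi to Mona:
Heidi→Karl→Grace→Mona: 6 + 3 + 18 = 27
Heidi→Ivan→Mona: 10 + 15 = 25
Heidi→Grace→Mona: 10 + 18 = 28
Shortest: 25.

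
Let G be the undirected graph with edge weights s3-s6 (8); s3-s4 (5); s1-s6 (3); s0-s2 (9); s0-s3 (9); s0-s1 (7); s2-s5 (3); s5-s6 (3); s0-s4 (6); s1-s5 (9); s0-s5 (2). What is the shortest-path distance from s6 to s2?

6

Checking several routes:
s6-s1-s5-s2: 3 + 9 + 3 = 15
s6-s5-s0-s2: 3 + 2 + 9 = 14
s6-s5-s2: 3 + 3 = 6
Best route has total 6.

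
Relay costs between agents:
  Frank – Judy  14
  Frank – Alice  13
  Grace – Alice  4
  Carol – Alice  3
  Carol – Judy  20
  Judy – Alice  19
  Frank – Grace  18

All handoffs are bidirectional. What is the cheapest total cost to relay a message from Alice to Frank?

13

Routes from Alice to Frank:
Alice→Judy→Frank: 19 + 14 = 33
Alice→Grace→Frank: 4 + 18 = 22
Alice→Frank: 13
Alice→Carol→Judy→Frank: 3 + 20 + 14 = 37
Shortest: 13.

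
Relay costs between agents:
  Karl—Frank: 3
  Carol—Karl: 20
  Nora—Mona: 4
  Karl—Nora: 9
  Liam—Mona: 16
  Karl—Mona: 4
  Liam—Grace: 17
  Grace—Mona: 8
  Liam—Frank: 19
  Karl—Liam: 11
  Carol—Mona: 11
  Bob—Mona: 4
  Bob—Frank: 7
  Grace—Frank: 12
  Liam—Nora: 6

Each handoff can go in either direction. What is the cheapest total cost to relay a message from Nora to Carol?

15

Checking several routes:
Nora - Karl - Carol: 9 + 20 = 29
Nora - Mona - Carol: 4 + 11 = 15
Nora - Mona - Karl - Carol: 4 + 4 + 20 = 28
Nora - Karl - Mona - Carol: 9 + 4 + 11 = 24
Nora - Liam - Karl - Mona - Carol: 6 + 11 + 4 + 11 = 32
The minimum is 15.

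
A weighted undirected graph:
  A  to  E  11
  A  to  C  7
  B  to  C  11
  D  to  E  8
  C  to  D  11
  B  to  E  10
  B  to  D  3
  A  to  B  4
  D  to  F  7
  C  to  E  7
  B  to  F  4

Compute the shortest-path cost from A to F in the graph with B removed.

Paths from A to F avoiding B:
A→E→D→F: 11 + 8 + 7 = 26
A→E→C→D→F: 11 + 7 + 11 + 7 = 36
A→C→E→D→F: 7 + 7 + 8 + 7 = 29
A→C→D→F: 7 + 11 + 7 = 25
Shortest: 25.

25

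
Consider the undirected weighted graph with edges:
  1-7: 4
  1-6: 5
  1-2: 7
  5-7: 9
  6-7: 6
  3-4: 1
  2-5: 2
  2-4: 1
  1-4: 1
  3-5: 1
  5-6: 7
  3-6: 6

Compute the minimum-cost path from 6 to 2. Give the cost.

7

A few of the 6→2 routes:
6→1→4→2: 5 + 1 + 1 = 7
6→5→3→4→2: 7 + 1 + 1 + 1 = 10
6→5→2: 7 + 2 = 9
6→3→4→2: 6 + 1 + 1 = 8
6→1→4→3→5→2: 5 + 1 + 1 + 1 + 2 = 10
6→3→5→2: 6 + 1 + 2 = 9
The minimum is 7.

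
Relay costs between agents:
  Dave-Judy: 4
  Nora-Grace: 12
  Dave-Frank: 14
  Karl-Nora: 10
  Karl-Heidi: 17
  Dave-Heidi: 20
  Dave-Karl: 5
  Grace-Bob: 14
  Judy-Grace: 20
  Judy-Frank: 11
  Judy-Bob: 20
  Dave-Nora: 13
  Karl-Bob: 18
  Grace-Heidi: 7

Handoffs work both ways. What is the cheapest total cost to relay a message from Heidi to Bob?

Checking several routes:
Heidi→Dave→Karl→Bob: 20 + 5 + 18 = 43
Heidi→Grace→Bob: 7 + 14 = 21
Heidi→Karl→Bob: 17 + 18 = 35
Heidi→Grace→Judy→Bob: 7 + 20 + 20 = 47
Heidi→Dave→Judy→Bob: 20 + 4 + 20 = 44
Heidi→Karl→Dave→Judy→Bob: 17 + 5 + 4 + 20 = 46
Shortest: 21.

21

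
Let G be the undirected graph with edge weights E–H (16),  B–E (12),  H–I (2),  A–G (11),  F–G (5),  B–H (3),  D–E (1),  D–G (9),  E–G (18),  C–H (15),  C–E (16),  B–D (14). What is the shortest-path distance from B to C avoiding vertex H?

28

Routes from B to C avoiding H:
B→D→E→C: 14 + 1 + 16 = 31
B→D→G→E→C: 14 + 9 + 18 + 16 = 57
B→E→C: 12 + 16 = 28
Best route has total 28.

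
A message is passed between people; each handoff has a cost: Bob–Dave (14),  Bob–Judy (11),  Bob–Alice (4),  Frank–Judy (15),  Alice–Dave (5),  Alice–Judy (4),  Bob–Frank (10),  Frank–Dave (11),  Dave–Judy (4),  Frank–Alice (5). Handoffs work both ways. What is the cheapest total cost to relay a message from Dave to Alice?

5

Some routes from Dave to Alice:
Dave→Frank→Alice: 11 + 5 = 16
Dave→Judy→Bob→Alice: 4 + 11 + 4 = 19
Dave→Bob→Alice: 14 + 4 = 18
Dave→Alice: 5
Dave→Judy→Alice: 4 + 4 = 8
Best route has total 5.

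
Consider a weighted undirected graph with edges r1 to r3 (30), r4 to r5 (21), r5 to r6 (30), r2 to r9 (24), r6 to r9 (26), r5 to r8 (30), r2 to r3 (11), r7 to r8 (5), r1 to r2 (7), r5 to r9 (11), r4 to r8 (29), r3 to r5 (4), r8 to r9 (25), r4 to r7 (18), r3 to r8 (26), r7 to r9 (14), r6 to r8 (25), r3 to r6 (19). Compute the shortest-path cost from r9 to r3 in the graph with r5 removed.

A few of the r9→r3 routes:
r9 → r6 → r3: 26 + 19 = 45
r9 → r7 → r8 → r3: 14 + 5 + 26 = 45
r9 → r8 → r3: 25 + 26 = 51
r9 → r2 → r3: 24 + 11 = 35
Shortest: 35.

35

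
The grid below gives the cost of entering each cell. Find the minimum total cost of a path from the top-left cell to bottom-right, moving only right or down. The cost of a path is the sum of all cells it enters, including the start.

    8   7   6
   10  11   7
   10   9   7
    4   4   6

Best path: r0c0 → r0c1 → r0c2 → r1c2 → r2c2 → r3c2
Cost: 8 + 7 + 6 + 7 + 7 + 6 = 41

41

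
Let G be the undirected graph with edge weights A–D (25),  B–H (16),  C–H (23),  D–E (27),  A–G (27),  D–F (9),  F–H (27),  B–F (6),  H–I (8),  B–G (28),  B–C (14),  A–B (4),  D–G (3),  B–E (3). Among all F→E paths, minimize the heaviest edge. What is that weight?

6

A few of the F→E routes:
F -> B -> A -> D -> E: max(6, 4, 25, 27) = 27
F -> B -> A -> G -> D -> E: max(6, 4, 27, 3, 27) = 27
F -> D -> A -> B -> E: max(9, 25, 4, 3) = 25
F -> H -> B -> E: max(27, 16, 3) = 27
F -> H -> B -> A -> D -> E: max(27, 16, 4, 25, 27) = 27
F -> B -> E: max(6, 3) = 6
The minimum achievable maximum is 6.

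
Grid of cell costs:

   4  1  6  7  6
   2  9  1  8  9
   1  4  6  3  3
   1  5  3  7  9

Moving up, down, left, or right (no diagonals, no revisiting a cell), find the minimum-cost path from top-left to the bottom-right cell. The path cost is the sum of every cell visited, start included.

One optimal route is (0,0) -> (1,0) -> (2,0) -> (2,1) -> (2,2) -> (2,3) -> (2,4) -> (3,4).
Its cost is 4 + 2 + 1 + 4 + 6 + 3 + 3 + 9 = 32.

32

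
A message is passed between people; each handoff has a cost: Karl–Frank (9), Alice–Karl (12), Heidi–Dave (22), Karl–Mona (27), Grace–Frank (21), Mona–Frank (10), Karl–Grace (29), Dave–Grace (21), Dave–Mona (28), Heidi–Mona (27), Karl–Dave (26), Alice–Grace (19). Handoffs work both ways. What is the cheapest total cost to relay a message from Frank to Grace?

21

A few of the Frank→Grace routes:
Frank -> Karl -> Grace: 9 + 29 = 38
Frank -> Mona -> Karl -> Grace: 10 + 27 + 29 = 66
Frank -> Grace: 21
Frank -> Mona -> Dave -> Grace: 10 + 28 + 21 = 59
Frank -> Karl -> Dave -> Grace: 9 + 26 + 21 = 56
Frank -> Karl -> Alice -> Grace: 9 + 12 + 19 = 40
Shortest: 21.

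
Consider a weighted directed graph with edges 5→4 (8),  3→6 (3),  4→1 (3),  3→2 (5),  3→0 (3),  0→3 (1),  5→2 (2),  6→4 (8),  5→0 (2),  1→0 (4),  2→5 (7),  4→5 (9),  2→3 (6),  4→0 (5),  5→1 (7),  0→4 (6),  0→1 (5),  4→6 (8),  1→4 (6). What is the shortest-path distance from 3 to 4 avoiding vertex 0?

11

Candidate routes:
3 -> 2 -> 5 -> 4: 5 + 7 + 8 = 20
3 -> 6 -> 4: 3 + 8 = 11
3 -> 2 -> 5 -> 1 -> 4: 5 + 7 + 7 + 6 = 25
Shortest: 11.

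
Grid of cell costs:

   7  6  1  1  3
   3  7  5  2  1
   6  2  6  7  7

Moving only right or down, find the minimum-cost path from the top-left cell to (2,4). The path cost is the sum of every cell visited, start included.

25

Best path: (0,0)→(0,1)→(0,2)→(0,3)→(1,3)→(1,4)→(2,4)
Cost: 7 + 6 + 1 + 1 + 2 + 1 + 7 = 25
(Top row then right column would cost 26.)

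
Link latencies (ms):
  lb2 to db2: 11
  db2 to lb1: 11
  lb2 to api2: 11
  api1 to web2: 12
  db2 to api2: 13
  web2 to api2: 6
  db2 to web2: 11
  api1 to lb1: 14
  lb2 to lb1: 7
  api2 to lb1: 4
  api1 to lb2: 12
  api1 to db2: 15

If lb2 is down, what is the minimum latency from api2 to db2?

Comparing a few candidate routes:
api2 -> lb1 -> api1 -> web2 -> db2: 4 + 14 + 12 + 11 = 41
api2 -> web2 -> api1 -> db2: 6 + 12 + 15 = 33
api2 -> lb1 -> api1 -> db2: 4 + 14 + 15 = 33
api2 -> db2: 13
api2 -> web2 -> db2: 6 + 11 = 17
api2 -> lb1 -> db2: 4 + 11 = 15
Best route has total 13 ms.

13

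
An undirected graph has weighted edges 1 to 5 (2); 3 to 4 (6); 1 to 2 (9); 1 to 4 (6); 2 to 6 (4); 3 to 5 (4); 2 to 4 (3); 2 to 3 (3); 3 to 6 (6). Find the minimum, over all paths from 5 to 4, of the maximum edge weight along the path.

4

Some routes from 5 to 4:
5 → 3 → 6 → 2 → 4: max(4, 6, 4, 3) = 6
5 → 3 → 2 → 4: max(4, 3, 3) = 4
5 → 1 → 4: max(2, 6) = 6
5 → 1 → 2 → 4: max(2, 9, 3) = 9
5 → 3 → 4: max(4, 6) = 6
5 → 1 → 2 → 3 → 4: max(2, 9, 3, 6) = 9
Smallest bottleneck: 4.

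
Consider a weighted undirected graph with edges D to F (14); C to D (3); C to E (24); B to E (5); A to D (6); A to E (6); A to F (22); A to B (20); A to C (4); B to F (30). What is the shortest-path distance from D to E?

12

Some routes from D to E:
D - A - E: 6 + 6 = 12
D - C - A - B - E: 3 + 4 + 20 + 5 = 32
D - A - B - E: 6 + 20 + 5 = 31
D - C - A - E: 3 + 4 + 6 = 13
D - C - E: 3 + 24 = 27
Shortest: 12.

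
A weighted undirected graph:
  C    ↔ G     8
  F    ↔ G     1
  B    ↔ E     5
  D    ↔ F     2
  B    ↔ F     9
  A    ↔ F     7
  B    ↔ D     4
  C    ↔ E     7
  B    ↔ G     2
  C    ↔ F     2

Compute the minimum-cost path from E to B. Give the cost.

5

Some routes from E to B:
E→C→F→B: 7 + 2 + 9 = 18
E→B: 5
E→C→G→B: 7 + 8 + 2 = 17
E→C→F→D→B: 7 + 2 + 2 + 4 = 15
E→C→F→G→B: 7 + 2 + 1 + 2 = 12
The minimum is 5.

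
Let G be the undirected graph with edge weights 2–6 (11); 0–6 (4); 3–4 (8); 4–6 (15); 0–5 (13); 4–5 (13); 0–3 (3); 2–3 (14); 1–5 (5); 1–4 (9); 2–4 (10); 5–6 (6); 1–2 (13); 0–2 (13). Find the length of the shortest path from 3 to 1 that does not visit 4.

Some routes from 3 to 1 avoiding 4:
3→0→2→1: 3 + 13 + 13 = 29
3→2→1: 14 + 13 = 27
3→0→5→1: 3 + 13 + 5 = 21
3→0→6→5→1: 3 + 4 + 6 + 5 = 18
3→0→6→2→1: 3 + 4 + 11 + 13 = 31
Shortest: 18.

18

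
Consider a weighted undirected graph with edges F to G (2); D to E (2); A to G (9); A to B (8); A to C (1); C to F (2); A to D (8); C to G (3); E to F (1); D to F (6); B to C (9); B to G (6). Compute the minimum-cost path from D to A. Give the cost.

6

A few of the D→A routes:
D → F → G → C → A: 6 + 2 + 3 + 1 = 12
D → E → F → C → A: 2 + 1 + 2 + 1 = 6
D → A: 8
D → E → F → G → A: 2 + 1 + 2 + 9 = 14
D → E → F → G → C → A: 2 + 1 + 2 + 3 + 1 = 9
D → F → C → A: 6 + 2 + 1 = 9
Shortest: 6.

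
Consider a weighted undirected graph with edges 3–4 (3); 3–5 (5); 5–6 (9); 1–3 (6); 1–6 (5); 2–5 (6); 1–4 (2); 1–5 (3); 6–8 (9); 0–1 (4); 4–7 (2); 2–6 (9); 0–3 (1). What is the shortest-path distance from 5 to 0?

6

Some routes from 5 to 0:
5-3-0: 5 + 1 = 6
5-1-0: 3 + 4 = 7
5-1-4-3-0: 3 + 2 + 3 + 1 = 9
Shortest: 6.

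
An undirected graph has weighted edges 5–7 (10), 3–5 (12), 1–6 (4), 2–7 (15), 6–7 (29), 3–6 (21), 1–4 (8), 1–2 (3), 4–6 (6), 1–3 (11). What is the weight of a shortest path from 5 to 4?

Comparing a few candidate routes:
5-7-2-1-6-4: 10 + 15 + 3 + 4 + 6 = 38
5-3-1-4: 12 + 11 + 8 = 31
5-3-1-6-4: 12 + 11 + 4 + 6 = 33
5-7-2-1-4: 10 + 15 + 3 + 8 = 36
Shortest: 31.

31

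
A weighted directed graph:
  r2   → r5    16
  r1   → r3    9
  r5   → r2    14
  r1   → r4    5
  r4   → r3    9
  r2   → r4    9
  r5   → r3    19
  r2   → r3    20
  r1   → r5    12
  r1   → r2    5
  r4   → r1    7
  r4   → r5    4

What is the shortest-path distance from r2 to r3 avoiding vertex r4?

Paths from r2 to r3 avoiding r4:
r2 -> r5 -> r3: 16 + 19 = 35
r2 -> r3: 20
Shortest: 20.

20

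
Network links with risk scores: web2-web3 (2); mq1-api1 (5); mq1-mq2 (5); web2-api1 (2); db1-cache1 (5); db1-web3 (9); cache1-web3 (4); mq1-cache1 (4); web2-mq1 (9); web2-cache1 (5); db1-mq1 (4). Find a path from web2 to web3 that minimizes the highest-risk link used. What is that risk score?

2

Checking several routes:
web2 - api1 - mq1 - cache1 - web3: max(2, 5, 4, 4) = 5
web2 - api1 - mq1 - db1 - cache1 - web3: max(2, 5, 4, 5, 4) = 5
web2 - cache1 - web3: max(5, 4) = 5
web2 - web3: max(2) = 2
Smallest bottleneck: 2.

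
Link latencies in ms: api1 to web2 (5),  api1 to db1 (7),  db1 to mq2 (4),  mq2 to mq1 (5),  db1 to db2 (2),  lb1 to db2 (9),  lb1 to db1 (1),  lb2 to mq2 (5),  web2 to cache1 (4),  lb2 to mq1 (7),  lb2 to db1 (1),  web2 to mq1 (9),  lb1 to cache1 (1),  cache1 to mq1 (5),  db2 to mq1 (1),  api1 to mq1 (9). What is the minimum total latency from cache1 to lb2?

3

Some routes from cache1 to lb2:
cache1 → mq1 → lb2: 5 + 7 = 12
cache1 → lb1 → db1 → db2 → mq1 → lb2: 1 + 1 + 2 + 1 + 7 = 12
cache1 → lb1 → db1 → mq2 → lb2: 1 + 1 + 4 + 5 = 11
cache1 → lb1 → db1 → lb2: 1 + 1 + 1 = 3
cache1 → mq1 → db2 → db1 → lb2: 5 + 1 + 2 + 1 = 9
Shortest: 3 ms.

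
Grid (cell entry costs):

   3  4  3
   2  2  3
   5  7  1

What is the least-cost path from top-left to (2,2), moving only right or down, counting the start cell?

Take (0,0) (1,0) (1,1) (1,2) (2,2) for a total of 3 + 2 + 2 + 3 + 1 = 11.

11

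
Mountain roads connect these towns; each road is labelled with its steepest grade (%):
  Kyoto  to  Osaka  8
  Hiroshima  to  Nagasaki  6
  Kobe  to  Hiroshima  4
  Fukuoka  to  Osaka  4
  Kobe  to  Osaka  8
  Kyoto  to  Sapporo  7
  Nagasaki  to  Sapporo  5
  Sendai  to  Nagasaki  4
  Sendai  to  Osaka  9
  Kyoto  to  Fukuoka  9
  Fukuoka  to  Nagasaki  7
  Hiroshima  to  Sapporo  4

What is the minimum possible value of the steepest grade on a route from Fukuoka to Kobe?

7

Some routes from Fukuoka to Kobe:
Fukuoka -> Nagasaki -> Hiroshima -> Kobe: max(7, 6, 4) = 7
Fukuoka -> Nagasaki -> Sapporo -> Hiroshima -> Kobe: max(7, 5, 4, 4) = 7
Fukuoka -> Nagasaki -> Hiroshima -> Sapporo -> Kyoto -> Osaka -> Kobe: max(7, 6, 4, 7, 8, 8) = 8
Fukuoka -> Osaka -> Kyoto -> Sapporo -> Nagasaki -> Hiroshima -> Kobe: max(4, 8, 7, 5, 6, 4) = 8
Fukuoka -> Nagasaki -> Sapporo -> Kyoto -> Osaka -> Kobe: max(7, 5, 7, 8, 8) = 8
Fukuoka -> Osaka -> Kobe: max(4, 8) = 8
Smallest bottleneck: 7%.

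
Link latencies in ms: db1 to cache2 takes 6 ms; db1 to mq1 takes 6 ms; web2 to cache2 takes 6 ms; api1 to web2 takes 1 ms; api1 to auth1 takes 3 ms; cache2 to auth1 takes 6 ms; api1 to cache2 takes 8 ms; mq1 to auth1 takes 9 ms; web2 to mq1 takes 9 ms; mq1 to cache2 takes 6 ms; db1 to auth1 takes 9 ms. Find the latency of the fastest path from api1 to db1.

Comparing a few candidate routes:
api1 -> cache2 -> db1: 8 + 6 = 14
api1 -> auth1 -> cache2 -> db1: 3 + 6 + 6 = 15
api1 -> web2 -> cache2 -> db1: 1 + 6 + 6 = 13
api1 -> web2 -> mq1 -> db1: 1 + 9 + 6 = 16
api1 -> auth1 -> db1: 3 + 9 = 12
The minimum is 12 ms.

12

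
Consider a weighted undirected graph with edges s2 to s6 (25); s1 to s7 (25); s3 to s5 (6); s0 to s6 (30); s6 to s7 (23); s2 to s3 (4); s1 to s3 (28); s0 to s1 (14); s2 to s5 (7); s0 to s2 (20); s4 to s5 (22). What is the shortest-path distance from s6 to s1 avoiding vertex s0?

Routes from s6 to s1 avoiding s0:
s6 → s2 → s3 → s1: 25 + 4 + 28 = 57
s6 → s7 → s1: 23 + 25 = 48
s6 → s2 → s5 → s3 → s1: 25 + 7 + 6 + 28 = 66
Best route has total 48.

48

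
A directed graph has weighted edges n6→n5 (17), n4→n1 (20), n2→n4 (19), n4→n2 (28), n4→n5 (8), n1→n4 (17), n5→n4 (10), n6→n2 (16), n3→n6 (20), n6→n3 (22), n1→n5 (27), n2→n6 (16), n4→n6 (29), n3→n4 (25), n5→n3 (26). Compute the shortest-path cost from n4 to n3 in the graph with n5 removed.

Routes from n4 to n3 avoiding n5:
n4 - n6 - n3: 29 + 22 = 51
n4 - n2 - n6 - n3: 28 + 16 + 22 = 66
The minimum is 51.

51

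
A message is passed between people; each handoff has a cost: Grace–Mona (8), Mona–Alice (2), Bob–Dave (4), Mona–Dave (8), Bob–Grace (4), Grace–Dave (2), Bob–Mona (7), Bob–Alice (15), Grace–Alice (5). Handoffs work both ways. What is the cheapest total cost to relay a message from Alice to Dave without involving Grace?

10

Checking several routes:
Alice → Mona → Bob → Dave: 2 + 7 + 4 = 13
Alice → Bob → Dave: 15 + 4 = 19
Alice → Mona → Dave: 2 + 8 = 10
Shortest: 10.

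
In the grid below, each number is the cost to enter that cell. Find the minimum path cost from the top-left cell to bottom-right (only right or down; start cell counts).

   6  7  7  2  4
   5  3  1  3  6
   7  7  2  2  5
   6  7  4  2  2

23

One optimal route is r0c0 -> r1c0 -> r1c1 -> r1c2 -> r2c2 -> r2c3 -> r3c3 -> r3c4.
Its cost is 6 + 5 + 3 + 1 + 2 + 2 + 2 + 2 = 23.
For comparison, the top-then-right route costs 39.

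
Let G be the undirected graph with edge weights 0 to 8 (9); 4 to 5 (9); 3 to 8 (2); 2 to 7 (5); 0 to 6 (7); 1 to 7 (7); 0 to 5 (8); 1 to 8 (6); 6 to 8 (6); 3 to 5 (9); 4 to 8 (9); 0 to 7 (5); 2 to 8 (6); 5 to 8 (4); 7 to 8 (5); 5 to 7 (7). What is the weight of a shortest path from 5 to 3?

6

Checking several routes:
5 → 8 → 3: 4 + 2 = 6
5 → 0 → 8 → 3: 8 + 9 + 2 = 19
5 → 7 → 8 → 3: 7 + 5 + 2 = 14
5 → 3: 9
Best route has total 6.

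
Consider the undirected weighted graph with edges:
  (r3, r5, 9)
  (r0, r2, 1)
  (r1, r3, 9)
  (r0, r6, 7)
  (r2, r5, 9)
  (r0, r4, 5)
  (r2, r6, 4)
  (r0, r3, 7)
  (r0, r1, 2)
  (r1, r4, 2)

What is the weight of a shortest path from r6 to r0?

5

A few of the r6→r0 routes:
r6→r2→r0: 4 + 1 = 5
r6→r2→r5→r3→r1→r0: 4 + 9 + 9 + 9 + 2 = 33
r6→r0: 7
r6→r2→r5→r3→r0: 4 + 9 + 9 + 7 = 29
The minimum is 5.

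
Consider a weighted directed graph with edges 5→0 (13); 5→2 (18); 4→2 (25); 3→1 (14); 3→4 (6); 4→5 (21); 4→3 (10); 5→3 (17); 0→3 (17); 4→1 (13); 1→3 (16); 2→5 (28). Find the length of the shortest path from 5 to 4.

Candidate routes:
5 -> 3 -> 4: 17 + 6 = 23
5 -> 0 -> 3 -> 4: 13 + 17 + 6 = 36
Shortest: 23.

23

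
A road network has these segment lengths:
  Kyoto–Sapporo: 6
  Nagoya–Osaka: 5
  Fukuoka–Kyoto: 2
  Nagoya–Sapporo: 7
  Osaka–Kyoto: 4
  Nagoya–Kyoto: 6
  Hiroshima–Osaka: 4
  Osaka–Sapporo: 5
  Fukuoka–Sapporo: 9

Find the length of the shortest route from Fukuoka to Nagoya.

8

Checking several routes:
Fukuoka - Kyoto - Sapporo - Nagoya: 2 + 6 + 7 = 15
Fukuoka - Kyoto - Osaka - Nagoya: 2 + 4 + 5 = 11
Fukuoka - Sapporo - Nagoya: 9 + 7 = 16
Fukuoka - Kyoto - Nagoya: 2 + 6 = 8
Best route has total 8.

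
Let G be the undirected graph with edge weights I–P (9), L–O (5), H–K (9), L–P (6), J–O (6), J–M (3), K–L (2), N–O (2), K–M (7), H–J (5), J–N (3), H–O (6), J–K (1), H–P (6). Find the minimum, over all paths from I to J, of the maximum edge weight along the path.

9

Checking several routes:
I → P → L → K → M → J: max(9, 6, 2, 7, 3) = 9
I → P → L → K → H → J: max(9, 6, 2, 9, 5) = 9
I → P → L → K → H → O → N → J: max(9, 6, 2, 9, 6, 2, 3) = 9
I → P → L → K → H → O → J: max(9, 6, 2, 9, 6, 6) = 9
The minimum achievable maximum is 9.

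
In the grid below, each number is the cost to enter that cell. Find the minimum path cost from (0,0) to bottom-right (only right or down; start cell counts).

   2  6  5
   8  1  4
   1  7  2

15

Cheapest: (0,0)→(0,1)→(1,1)→(1,2)→(2,2)
  2 + 6 + 1 + 4 + 2 = 15
For comparison, the top-then-right route costs 19.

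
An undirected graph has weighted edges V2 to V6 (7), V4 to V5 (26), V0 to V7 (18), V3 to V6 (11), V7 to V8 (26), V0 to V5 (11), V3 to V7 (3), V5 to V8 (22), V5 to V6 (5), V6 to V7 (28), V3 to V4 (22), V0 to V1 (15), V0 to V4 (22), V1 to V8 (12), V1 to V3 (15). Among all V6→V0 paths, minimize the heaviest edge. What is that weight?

11

Checking several routes:
V6 -> V3 -> V4 -> V0: max(11, 22, 22) = 22
V6 -> V3 -> V1 -> V8 -> V5 -> V0: max(11, 15, 12, 22, 11) = 22
V6 -> V3 -> V1 -> V0: max(11, 15, 15) = 15
V6 -> V3 -> V7 -> V0: max(11, 3, 18) = 18
V6 -> V5 -> V8 -> V1 -> V3 -> V7 -> V0: max(5, 22, 12, 15, 3, 18) = 22
V6 -> V5 -> V0: max(5, 11) = 11
The minimum achievable maximum is 11.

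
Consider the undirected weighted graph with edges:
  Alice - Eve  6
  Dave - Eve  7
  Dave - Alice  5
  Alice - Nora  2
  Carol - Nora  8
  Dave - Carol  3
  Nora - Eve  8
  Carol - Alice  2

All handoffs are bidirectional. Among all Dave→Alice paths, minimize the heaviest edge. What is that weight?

Some routes from Dave to Alice:
Dave - Carol - Nora - Alice: max(3, 8, 2) = 8
Dave - Eve - Alice: max(7, 6) = 7
Dave - Alice: max(5) = 5
Dave - Carol - Alice: max(3, 2) = 3
Best route has worst link 3.

3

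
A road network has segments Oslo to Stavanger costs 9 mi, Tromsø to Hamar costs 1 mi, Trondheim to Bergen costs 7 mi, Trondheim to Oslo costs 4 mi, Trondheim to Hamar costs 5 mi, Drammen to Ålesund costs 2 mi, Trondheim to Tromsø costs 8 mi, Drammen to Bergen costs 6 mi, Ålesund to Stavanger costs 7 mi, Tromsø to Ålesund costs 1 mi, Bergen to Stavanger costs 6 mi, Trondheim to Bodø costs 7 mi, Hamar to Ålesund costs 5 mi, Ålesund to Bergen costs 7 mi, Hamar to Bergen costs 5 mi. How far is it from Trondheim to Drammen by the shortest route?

9

Some routes from Trondheim to Drammen:
Trondheim -> Hamar -> Ålesund -> Drammen: 5 + 5 + 2 = 12
Trondheim -> Hamar -> Tromsø -> Ålesund -> Drammen: 5 + 1 + 1 + 2 = 9
Trondheim -> Tromsø -> Ålesund -> Drammen: 8 + 1 + 2 = 11
Shortest: 9 mi.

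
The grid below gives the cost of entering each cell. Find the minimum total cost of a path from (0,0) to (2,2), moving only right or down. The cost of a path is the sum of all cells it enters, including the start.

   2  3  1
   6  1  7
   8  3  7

Best path: (0,0) (0,1) (1,1) (2,1) (2,2)
Cost: 2 + 3 + 1 + 3 + 7 = 16

16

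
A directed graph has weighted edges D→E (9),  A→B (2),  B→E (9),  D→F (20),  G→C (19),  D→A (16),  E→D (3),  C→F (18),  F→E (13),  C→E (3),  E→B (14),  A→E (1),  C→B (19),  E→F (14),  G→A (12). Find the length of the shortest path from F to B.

Candidate routes:
F→E→B: 13 + 14 = 27
F→E→D→A→B: 13 + 3 + 16 + 2 = 34
Shortest: 27.

27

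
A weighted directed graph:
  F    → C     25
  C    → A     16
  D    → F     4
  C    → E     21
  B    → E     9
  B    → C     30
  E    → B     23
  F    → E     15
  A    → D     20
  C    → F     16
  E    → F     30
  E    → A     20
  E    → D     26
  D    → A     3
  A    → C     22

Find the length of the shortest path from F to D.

41

Candidate routes:
F-C-E-D: 25 + 21 + 26 = 72
F-C-E-A-D: 25 + 21 + 20 + 20 = 86
F-C-A-D: 25 + 16 + 20 = 61
F-E-D: 15 + 26 = 41
F-E-B-C-A-D: 15 + 23 + 30 + 16 + 20 = 104
F-E-A-D: 15 + 20 + 20 = 55
Shortest: 41.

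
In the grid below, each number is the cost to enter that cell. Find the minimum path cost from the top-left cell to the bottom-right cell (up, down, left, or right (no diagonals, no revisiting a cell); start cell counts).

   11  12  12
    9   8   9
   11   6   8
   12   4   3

41

One optimal route is r0c0→r1c0→r1c1→r2c1→r3c1→r3c2.
Its cost is 11 + 9 + 8 + 6 + 4 + 3 = 41.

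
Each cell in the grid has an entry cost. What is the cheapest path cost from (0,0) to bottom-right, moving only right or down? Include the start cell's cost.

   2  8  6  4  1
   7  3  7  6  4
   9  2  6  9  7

32

Take [0,0]→[0,1]→[0,2]→[0,3]→[0,4]→[1,4]→[2,4] for a total of 2 + 8 + 6 + 4 + 1 + 4 + 7 = 32.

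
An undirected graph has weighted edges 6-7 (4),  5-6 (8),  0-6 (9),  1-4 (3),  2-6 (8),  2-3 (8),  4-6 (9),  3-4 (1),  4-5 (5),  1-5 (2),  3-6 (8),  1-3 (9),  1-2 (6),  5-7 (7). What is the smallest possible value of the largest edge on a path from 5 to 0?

Checking several routes:
5 → 4 → 1 → 2 → 6 → 0: max(5, 3, 6, 8, 9) = 9
5 → 4 → 1 → 3 → 2 → 6 → 0: max(5, 3, 9, 8, 8, 9) = 9
5 → 4 → 1 → 3 → 6 → 0: max(5, 3, 9, 8, 9) = 9
5 → 4 → 1 → 2 → 3 → 6 → 0: max(5, 3, 6, 8, 8, 9) = 9
5 → 4 → 6 → 0: max(5, 9, 9) = 9
Best route has worst link 9.

9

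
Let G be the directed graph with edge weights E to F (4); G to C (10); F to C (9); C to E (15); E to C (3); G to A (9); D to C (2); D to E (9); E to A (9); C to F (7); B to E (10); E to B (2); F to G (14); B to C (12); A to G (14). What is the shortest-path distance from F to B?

26

Paths from F to B:
F -> C -> E -> B: 9 + 15 + 2 = 26
F -> G -> C -> E -> B: 14 + 10 + 15 + 2 = 41
Shortest: 26.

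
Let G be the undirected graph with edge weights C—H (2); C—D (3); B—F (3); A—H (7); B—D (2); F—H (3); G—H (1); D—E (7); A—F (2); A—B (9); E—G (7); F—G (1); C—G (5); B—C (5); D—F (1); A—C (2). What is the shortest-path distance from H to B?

5

A few of the H→B routes:
H → F → B: 3 + 3 = 6
H → G → F → B: 1 + 1 + 3 = 5
H → C → B: 2 + 5 = 7
H → F → D → B: 3 + 1 + 2 = 6
H → G → F → D → B: 1 + 1 + 1 + 2 = 5
Shortest: 5.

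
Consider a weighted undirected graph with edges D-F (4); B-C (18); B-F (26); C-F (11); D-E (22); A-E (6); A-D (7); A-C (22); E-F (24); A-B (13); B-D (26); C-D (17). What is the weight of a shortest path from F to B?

24

A few of the F→B routes:
F - E - A - B: 24 + 6 + 13 = 43
F - D - A - B: 4 + 7 + 13 = 24
F - D - B: 4 + 26 = 30
F - B: 26
F - C - B: 11 + 18 = 29
F - D - C - B: 4 + 17 + 18 = 39
The minimum is 24.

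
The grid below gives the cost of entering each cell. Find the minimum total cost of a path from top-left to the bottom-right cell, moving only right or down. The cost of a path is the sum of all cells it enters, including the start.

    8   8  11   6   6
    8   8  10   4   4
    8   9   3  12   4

Cheapest: r0c0 r0c1 r0c2 r0c3 r1c3 r1c4 r2c4
  8 + 8 + 11 + 6 + 4 + 4 + 4 = 45
(Top row then right column would cost 47.)

45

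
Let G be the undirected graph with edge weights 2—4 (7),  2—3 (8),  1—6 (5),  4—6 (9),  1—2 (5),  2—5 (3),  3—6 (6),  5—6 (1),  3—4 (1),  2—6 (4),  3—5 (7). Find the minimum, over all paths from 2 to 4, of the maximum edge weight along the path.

6

A few of the 2→4 routes:
2→5→6→3→4: max(3, 1, 6, 1) = 6
2→1→6→3→4: max(5, 5, 6, 1) = 6
2→6→3→4: max(4, 6, 1) = 6
Smallest bottleneck: 6.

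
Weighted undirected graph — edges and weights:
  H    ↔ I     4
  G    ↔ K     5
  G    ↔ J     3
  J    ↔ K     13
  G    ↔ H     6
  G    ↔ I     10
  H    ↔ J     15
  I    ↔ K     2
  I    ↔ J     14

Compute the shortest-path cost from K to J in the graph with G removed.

Paths from K to J avoiding G:
K-J: 13
K-I-J: 2 + 14 = 16
K-I-H-J: 2 + 4 + 15 = 21
Shortest: 13.

13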